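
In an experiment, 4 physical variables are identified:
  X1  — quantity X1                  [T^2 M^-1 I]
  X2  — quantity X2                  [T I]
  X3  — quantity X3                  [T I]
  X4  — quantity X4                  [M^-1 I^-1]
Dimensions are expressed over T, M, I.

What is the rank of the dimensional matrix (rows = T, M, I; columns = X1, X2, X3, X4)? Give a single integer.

Exponent matrix [T,M,I] × [X1,X2,X3,X4]:
  T: [ 2  1  1  0]
  M: [-1  0  0 -1]
  I: [ 1  1  1 -1]
Row reduction gives pivot columns X1,X2; rank = 2

2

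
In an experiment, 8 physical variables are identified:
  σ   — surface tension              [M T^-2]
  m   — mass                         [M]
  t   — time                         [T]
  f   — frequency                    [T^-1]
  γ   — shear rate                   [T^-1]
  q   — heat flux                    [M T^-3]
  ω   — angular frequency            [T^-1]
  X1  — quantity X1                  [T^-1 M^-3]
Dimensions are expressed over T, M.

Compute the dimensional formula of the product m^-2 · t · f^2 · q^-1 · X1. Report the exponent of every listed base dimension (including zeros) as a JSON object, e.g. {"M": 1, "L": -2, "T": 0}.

Exponent matrix [T,M] × [σ,m,t,f,γ,q,ω,X1]:
  T: [-2  0  1 -1 -1 -3 -1 -1]
  M: [ 1  1  0  0  0  1  0 -3]
  [T]: (-2)·0+(1)·1+(2)·-1+(-1)·-3+(1)·-1 = 1
  [M]: (-2)·1+(1)·0+(2)·0+(-1)·1+(1)·-3 = -6
⇒ T M^-6

{"T": 1, "M": -6}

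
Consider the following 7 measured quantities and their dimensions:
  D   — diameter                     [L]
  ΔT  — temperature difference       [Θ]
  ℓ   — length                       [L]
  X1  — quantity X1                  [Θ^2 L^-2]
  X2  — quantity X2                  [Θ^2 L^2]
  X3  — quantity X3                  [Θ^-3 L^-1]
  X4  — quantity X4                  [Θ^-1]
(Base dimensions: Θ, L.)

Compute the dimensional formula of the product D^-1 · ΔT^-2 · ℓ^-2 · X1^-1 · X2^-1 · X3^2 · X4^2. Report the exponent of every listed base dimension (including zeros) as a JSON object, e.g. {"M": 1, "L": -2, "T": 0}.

{"Θ": -14, "L": -5}

Write exponents as rows Θ,L / cols D,ΔT,ℓ,X1,X2,X3,X4:
  Θ: [ 0  1  0  2  2 -3 -1]
  L: [ 1  0  1 -2  2 -1  0]
  [Θ]: (-1)·0+(-2)·1+(-2)·0+(-1)·2+(-1)·2+(2)·-3+(2)·-1 = -14
  [L]: (-1)·1+(-2)·0+(-2)·1+(-1)·-2+(-1)·2+(2)·-1+(2)·0 = -5
⇒ Θ^-14 L^-5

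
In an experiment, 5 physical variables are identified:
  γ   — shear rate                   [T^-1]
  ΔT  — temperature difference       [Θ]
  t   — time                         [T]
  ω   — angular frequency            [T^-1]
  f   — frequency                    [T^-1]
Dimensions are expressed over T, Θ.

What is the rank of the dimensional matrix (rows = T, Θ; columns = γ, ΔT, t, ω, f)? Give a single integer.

2

Dimensional matrix (T×Θ by γ×ΔT×t×ω×f):
  T: [-1  0  1 -1 -1]
  Θ: [ 0  1  0  0  0]
RREF → pivots at {γ,ΔT} ⇒ r = 2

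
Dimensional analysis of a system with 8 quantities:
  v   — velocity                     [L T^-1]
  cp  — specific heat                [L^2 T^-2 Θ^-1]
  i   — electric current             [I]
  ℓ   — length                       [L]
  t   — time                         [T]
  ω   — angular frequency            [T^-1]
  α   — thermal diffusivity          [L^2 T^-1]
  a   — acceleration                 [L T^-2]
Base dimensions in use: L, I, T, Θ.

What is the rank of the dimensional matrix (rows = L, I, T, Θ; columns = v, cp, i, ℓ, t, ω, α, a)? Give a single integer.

4

Dimensional matrix (L×I×T×Θ by v×cp×i×ℓ×t×ω×α×a):
  L: [ 1  2  0  1  0  0  2  1]
  I: [ 0  0  1  0  0  0  0  0]
  T: [-1 -2  0  0  1 -1 -1 -2]
  Θ: [ 0 -1  0  0  0  0  0  0]
RREF → pivots at {v,cp,i,ℓ} ⇒ r = 4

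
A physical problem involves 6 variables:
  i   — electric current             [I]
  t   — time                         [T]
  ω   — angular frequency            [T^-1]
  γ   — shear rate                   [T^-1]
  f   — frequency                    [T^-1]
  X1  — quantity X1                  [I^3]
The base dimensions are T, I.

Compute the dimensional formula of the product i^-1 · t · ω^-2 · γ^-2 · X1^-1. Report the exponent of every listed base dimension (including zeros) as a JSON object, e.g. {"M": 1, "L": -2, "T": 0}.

Dimensional matrix (T×I by i×t×ω×γ×f×X1):
  T: [ 0  1 -1 -1 -1  0]
  I: [ 1  0  0  0  0  3]
  [T]: (-1)·0+(1)·1+(-2)·-1+(-2)·-1+(-1)·0 = 5
  [I]: (-1)·1+(1)·0+(-2)·0+(-2)·0+(-1)·3 = -4
⇒ T^5 I^-4

{"T": 5, "I": -4}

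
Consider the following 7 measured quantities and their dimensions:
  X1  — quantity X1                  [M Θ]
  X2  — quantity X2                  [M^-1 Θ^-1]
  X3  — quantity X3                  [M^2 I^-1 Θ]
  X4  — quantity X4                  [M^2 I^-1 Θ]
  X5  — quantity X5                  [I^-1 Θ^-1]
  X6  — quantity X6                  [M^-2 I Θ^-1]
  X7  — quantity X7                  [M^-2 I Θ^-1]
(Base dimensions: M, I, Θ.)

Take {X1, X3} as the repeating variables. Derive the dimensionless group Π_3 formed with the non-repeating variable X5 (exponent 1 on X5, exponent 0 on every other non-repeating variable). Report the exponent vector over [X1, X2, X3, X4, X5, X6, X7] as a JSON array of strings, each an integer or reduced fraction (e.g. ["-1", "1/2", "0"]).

Exponent matrix [M,I,Θ] × [X1,X2,X3,X4,X5,X6,X7]:
  M: [ 1 -1  2  2  0 -2 -2]
  I: [ 0  0 -1 -1 -1  1  1]
  Θ: [ 1 -1  1  1 -1 -1 -1]
Echelon form has 2 nonzero rows (pivots: X1,X3)
Pivot set = {X1,X3}, free = {X2,X4,X5,X6,X7}
RREF:
  r0: [   1   -1    0    0   -2    0    0]
  r1: [   0    0    1    1    1   -1   -1]
  r2: [   0    0    0    0    0    0    0]
Fix exponent of X5 at 1, X2 at 0, X4 at 0, X6 at 0, X7 at 0; solve each RREF row for its pivot's exponent:
  r0: exp(X1) + (-2)·1 = 0 ⇒ exp(X1) = 2
  r1: exp(X3) + (1)·1 = 0 ⇒ exp(X3) = -1
Π_3 = X1^2 · X3^-1 · X5

["2", "0", "-1", "0", "1", "0", "0"]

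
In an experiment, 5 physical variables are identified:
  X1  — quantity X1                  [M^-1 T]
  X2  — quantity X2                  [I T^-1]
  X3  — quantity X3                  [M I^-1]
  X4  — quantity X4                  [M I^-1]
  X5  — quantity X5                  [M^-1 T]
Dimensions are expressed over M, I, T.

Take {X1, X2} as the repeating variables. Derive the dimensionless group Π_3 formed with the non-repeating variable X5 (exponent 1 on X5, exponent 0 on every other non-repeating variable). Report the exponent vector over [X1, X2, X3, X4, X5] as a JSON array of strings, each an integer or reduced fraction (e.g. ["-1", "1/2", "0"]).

["-1", "0", "0", "0", "1"]

Dimensional matrix (M×I×T by X1×X2×X3×X4×X5):
  M: [-1  0  1  1 -1]
  I: [ 0  1 -1 -1  0]
  T: [ 1 -1  0  0  1]
Row reduction gives pivot columns X1,X2; rank = 2
Repeat: X1,X2; free: X3,X4,X5
RREF:
  r0: [   1    0   -1   -1    1]
  r1: [   0    1   -1   -1    0]
  r2: [   0    0    0    0    0]
Fix exponent of X5 at 1, X3 at 0, X4 at 0; solve each RREF row for its pivot's exponent:
  r0: exp(X1) + (1)·1 = 0 ⇒ exp(X1) = -1
  r1: exp(X2) + (0)·1 = 0 ⇒ exp(X2) = 0
Π_3 = X1^-1 · X5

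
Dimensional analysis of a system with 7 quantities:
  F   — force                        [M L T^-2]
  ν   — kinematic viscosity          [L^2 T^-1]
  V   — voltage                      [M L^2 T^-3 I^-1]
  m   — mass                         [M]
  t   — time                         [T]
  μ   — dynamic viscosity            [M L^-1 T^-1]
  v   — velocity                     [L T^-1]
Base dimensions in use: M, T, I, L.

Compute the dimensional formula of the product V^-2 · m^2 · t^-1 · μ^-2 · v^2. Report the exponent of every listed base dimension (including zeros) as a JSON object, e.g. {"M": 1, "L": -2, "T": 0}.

Write exponents as rows M,T,I,L / cols F,ν,V,m,t,μ,v:
  M: [ 1  0  1  1  0  1  0]
  T: [-2 -1 -3  0  1 -1 -1]
  I: [ 0  0 -1  0  0  0  0]
  L: [ 1  2  2  0  0 -1  1]
  [M]: (-2)·1+(2)·1+(-1)·0+(-2)·1+(2)·0 = -2
  [T]: (-2)·-3+(2)·0+(-1)·1+(-2)·-1+(2)·-1 = 5
  [I]: (-2)·-1+(2)·0+(-1)·0+(-2)·0+(2)·0 = 2
  [L]: (-2)·2+(2)·0+(-1)·0+(-2)·-1+(2)·1 = 0
⇒ M^-2 T^5 I^2

{"M": -2, "T": 5, "I": 2, "L": 0}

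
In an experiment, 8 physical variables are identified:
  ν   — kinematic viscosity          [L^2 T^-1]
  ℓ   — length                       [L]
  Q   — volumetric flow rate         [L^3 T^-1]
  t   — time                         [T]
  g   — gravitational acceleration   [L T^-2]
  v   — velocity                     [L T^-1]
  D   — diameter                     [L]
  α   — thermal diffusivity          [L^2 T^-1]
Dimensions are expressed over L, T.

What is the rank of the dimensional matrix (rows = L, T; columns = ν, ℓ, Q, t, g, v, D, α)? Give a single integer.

Exponent matrix [L,T] × [ν,ℓ,Q,t,g,v,D,α]:
  L: [ 2  1  3  0  1  1  1  2]
  T: [-1  0 -1  1 -2 -1  0 -1]
RREF → pivots at {ν,ℓ} ⇒ r = 2

2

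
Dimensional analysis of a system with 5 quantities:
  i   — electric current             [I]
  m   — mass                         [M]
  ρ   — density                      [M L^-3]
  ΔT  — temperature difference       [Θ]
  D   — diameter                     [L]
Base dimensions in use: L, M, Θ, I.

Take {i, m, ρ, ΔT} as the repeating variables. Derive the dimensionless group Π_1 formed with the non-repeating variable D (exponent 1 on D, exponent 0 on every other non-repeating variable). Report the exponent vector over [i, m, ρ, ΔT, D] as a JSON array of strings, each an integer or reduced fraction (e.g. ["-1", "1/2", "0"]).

["0", "-1/3", "1/3", "0", "1"]

Exponent matrix [L,M,Θ,I] × [i,m,ρ,ΔT,D]:
  L: [ 0  0 -3  0  1]
  M: [ 0  1  1  0  0]
  Θ: [ 0  0  0  1  0]
  I: [ 1  0  0  0  0]
RREF → pivots at {i,m,ρ,ΔT} ⇒ r = 4
Repeat: i,m,ρ,ΔT; free: D
RREF:
  r0: [   1    0    0    0    0]
  r1: [   0    1    0    0  1/3]
  r2: [   0    0    1    0 -1/3]
  r3: [   0    0    0    1    0]
Fix exponent of D at 1; solve each RREF row for its pivot's exponent:
  r0: exp(i) + (0)·1 = 0 ⇒ exp(i) = 0
  r1: exp(m) + (1/3)·1 = 0 ⇒ exp(m) = -1/3
  r2: exp(ρ) + (-1/3)·1 = 0 ⇒ exp(ρ) = 1/3
  r3: exp(ΔT) + (0)·1 = 0 ⇒ exp(ΔT) = 0
Π_1 = m^(-1/3) · ρ^(1/3) · D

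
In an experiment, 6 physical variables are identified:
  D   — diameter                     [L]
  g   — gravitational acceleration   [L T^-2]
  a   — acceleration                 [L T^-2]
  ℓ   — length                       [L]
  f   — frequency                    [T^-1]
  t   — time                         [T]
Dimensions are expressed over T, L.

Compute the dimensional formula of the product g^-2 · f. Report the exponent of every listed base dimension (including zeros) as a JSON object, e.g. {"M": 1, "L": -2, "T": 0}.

Write exponents as rows T,L / cols D,g,a,ℓ,f,t:
  T: [ 0 -2 -2  0 -1  1]
  L: [ 1  1  1  1  0  0]
  [T]: (-2)·-2+(1)·-1 = 3
  [L]: (-2)·1+(1)·0 = -2
⇒ T^3 L^-2

{"T": 3, "L": -2}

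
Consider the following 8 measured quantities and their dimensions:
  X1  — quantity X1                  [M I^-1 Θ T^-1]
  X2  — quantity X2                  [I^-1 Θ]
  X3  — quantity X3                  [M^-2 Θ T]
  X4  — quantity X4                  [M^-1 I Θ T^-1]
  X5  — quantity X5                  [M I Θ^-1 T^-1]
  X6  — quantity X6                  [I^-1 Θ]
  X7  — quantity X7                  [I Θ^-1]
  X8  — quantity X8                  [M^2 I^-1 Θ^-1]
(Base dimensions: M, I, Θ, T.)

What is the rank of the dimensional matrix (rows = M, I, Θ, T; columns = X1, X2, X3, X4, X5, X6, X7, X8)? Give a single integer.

3

Dimensional matrix (M×I×Θ×T by X1×X2×X3×X4×X5×X6×X7×X8):
  M: [ 1  0 -2 -1  1  0  0  2]
  I: [-1 -1  0  1  1 -1  1 -1]
  Θ: [ 1  1  1  1 -1  1 -1 -1]
  T: [-1  0  1 -1 -1  0  0  0]
Row reduction gives pivot columns X1,X2,X3; rank = 3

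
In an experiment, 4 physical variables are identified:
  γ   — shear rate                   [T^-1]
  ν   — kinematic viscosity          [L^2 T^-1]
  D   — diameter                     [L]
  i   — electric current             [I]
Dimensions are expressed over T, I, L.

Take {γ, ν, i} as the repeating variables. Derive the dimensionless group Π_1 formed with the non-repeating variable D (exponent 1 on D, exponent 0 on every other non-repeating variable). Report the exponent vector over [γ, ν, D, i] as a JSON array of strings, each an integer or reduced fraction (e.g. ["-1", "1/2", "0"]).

["1/2", "-1/2", "1", "0"]

Write exponents as rows T,I,L / cols γ,ν,D,i:
  T: [-1 -1  0  0]
  I: [ 0  0  0  1]
  L: [ 0  2  1  0]
Row reduction gives pivot columns γ,ν,i; rank = 3
Repeat: γ,ν,i; free: D
RREF:
  r0: [   1    0 -1/2    0]
  r1: [   0    1  1/2    0]
  r2: [   0    0    0    1]
Fix exponent of D at 1; solve each RREF row for its pivot's exponent:
  r0: exp(γ) + (-1/2)·1 = 0 ⇒ exp(γ) = 1/2
  r1: exp(ν) + (1/2)·1 = 0 ⇒ exp(ν) = -1/2
  r2: exp(i) + (0)·1 = 0 ⇒ exp(i) = 0
Π_1 = γ^(1/2) · ν^(-1/2) · D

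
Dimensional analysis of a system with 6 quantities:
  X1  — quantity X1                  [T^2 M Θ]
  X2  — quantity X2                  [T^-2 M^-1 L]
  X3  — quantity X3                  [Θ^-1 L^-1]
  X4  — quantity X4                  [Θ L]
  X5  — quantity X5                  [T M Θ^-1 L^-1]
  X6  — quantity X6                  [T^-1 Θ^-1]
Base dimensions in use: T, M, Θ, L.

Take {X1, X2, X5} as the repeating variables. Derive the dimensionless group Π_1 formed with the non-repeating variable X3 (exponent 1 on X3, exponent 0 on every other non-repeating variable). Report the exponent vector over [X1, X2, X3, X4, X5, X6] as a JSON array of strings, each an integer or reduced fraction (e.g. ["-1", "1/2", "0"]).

Exponent matrix [T,M,Θ,L] × [X1,X2,X3,X4,X5,X6]:
  T: [ 2 -2  0  0  1 -1]
  M: [ 1 -1  0  0  1  0]
  Θ: [ 1  0 -1  1 -1 -1]
  L: [ 0  1 -1  1 -1  0]
RREF → pivots at {X1,X2,X5} ⇒ r = 3
Repeat: X1,X2,X5; free: X3,X4,X6
RREF:
  r0: [   1    0   -1    1    0    0]
  r1: [   0    1   -1    1    0    1]
  r2: [   0    0    0    0    1    1]
  r3: [   0    0    0    0    0    0]
Fix exponent of X3 at 1, X4 at 0, X6 at 0; solve each RREF row for its pivot's exponent:
  r0: exp(X1) + (-1)·1 = 0 ⇒ exp(X1) = 1
  r1: exp(X2) + (-1)·1 = 0 ⇒ exp(X2) = 1
  r2: exp(X5) + (0)·1 = 0 ⇒ exp(X5) = 0
Π_1 = X1 · X2 · X3

["1", "1", "1", "0", "0", "0"]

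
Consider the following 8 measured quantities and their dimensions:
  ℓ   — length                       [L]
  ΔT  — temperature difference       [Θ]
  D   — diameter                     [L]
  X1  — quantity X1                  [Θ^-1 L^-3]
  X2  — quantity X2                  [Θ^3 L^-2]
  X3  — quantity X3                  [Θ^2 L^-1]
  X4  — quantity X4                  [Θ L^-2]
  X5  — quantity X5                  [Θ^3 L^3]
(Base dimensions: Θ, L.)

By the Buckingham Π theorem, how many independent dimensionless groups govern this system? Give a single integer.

Exponent matrix [Θ,L] × [ℓ,ΔT,D,X1,X2,X3,X4,X5]:
  Θ: [ 0  1  0 -1  3  2  1  3]
  L: [ 1  0  1 -3 -2 -1 -2  3]
RREF → pivots at {ℓ,ΔT} ⇒ r = 2
Π count = n − r = 8 − 2 = 6

6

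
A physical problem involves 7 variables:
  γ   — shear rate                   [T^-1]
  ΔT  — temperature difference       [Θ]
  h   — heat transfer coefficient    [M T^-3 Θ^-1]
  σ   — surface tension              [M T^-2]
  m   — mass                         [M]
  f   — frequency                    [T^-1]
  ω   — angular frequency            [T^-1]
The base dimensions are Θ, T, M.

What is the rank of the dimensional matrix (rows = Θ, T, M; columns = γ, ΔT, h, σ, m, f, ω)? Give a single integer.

Exponent matrix [Θ,T,M] × [γ,ΔT,h,σ,m,f,ω]:
  Θ: [ 0  1 -1  0  0  0  0]
  T: [-1  0 -3 -2  0 -1 -1]
  M: [ 0  0  1  1  1  0  0]
Row reduction gives pivot columns γ,ΔT,h; rank = 3

3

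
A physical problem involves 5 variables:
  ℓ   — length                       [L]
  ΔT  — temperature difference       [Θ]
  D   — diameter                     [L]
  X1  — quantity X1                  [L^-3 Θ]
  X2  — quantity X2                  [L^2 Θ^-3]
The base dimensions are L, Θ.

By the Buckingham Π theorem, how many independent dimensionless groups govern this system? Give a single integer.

Exponent matrix [L,Θ] × [ℓ,ΔT,D,X1,X2]:
  L: [ 1  0  1 -3  2]
  Θ: [ 0  1  0  1 -3]
Row reduction gives pivot columns ℓ,ΔT; rank = 2
n=5, r=2 ⇒ 3 dimensionless groups

3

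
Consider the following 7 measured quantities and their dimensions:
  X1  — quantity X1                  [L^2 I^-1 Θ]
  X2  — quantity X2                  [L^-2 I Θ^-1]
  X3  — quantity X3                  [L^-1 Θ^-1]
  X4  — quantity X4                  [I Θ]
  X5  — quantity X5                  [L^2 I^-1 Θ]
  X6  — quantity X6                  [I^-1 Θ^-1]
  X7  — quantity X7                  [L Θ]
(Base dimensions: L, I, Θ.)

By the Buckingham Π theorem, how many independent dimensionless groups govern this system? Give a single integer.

Exponent matrix [L,I,Θ] × [X1,X2,X3,X4,X5,X6,X7]:
  L: [ 2 -2 -1  0  2  0  1]
  I: [-1  1  0  1 -1 -1  0]
  Θ: [ 1 -1 -1  1  1 -1  1]
Echelon form has 2 nonzero rows (pivots: X1,X3)
n=7, r=2 ⇒ 5 dimensionless groups

5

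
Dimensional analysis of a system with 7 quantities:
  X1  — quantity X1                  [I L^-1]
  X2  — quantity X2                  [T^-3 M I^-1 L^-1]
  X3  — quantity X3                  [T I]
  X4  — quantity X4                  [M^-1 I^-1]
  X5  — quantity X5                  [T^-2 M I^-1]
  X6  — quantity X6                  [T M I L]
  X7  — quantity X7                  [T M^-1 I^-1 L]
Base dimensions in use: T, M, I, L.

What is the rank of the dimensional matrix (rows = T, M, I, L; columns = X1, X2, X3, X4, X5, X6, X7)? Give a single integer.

Dimensional matrix (T×M×I×L by X1×X2×X3×X4×X5×X6×X7):
  T: [ 0 -3  1  0 -2  1  1]
  M: [ 0  1  0 -1  1  1 -1]
  I: [ 1 -1  1 -1 -1  1 -1]
  L: [-1 -1  0  0  0  1  1]
Echelon form has 3 nonzero rows (pivots: X1,X2,X3)

3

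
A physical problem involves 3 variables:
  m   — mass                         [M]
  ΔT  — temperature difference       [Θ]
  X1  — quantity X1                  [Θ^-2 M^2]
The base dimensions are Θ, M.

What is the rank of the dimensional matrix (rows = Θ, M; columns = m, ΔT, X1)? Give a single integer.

Exponent matrix [Θ,M] × [m,ΔT,X1]:
  Θ: [ 0  1 -2]
  M: [ 1  0  2]
RREF → pivots at {m,ΔT} ⇒ r = 2

2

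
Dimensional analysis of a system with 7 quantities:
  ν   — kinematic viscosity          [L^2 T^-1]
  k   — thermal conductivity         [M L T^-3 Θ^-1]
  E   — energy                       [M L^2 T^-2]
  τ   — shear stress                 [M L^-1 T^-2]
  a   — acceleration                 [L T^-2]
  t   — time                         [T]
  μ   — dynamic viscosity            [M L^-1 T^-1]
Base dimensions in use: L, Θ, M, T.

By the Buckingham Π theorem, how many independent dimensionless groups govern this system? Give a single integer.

3

Exponent matrix [L,Θ,M,T] × [ν,k,E,τ,a,t,μ]:
  L: [ 2  1  2 -1  1  0 -1]
  Θ: [ 0 -1  0  0  0  0  0]
  M: [ 0  1  1  1  0  0  1]
  T: [-1 -3 -2 -2 -2  1 -1]
RREF → pivots at {ν,k,E,τ} ⇒ r = 4
Π count = n − r = 7 − 4 = 3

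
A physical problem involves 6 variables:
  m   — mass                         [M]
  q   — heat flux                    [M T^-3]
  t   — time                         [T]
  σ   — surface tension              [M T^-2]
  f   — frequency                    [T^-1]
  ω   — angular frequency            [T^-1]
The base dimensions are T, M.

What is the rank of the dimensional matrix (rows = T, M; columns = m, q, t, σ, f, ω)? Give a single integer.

2

Dimensional matrix (T×M by m×q×t×σ×f×ω):
  T: [ 0 -3  1 -2 -1 -1]
  M: [ 1  1  0  1  0  0]
Row reduction gives pivot columns m,q; rank = 2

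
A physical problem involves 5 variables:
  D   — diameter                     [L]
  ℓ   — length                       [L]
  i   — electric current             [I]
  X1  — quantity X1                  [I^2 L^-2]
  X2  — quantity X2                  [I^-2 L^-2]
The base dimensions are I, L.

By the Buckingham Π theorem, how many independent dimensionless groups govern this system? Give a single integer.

3

Dimensional matrix (I×L by D×ℓ×i×X1×X2):
  I: [ 0  0  1  2 -2]
  L: [ 1  1  0 -2 -2]
Echelon form has 2 nonzero rows (pivots: D,i)
n=5, r=2 ⇒ 3 dimensionless groups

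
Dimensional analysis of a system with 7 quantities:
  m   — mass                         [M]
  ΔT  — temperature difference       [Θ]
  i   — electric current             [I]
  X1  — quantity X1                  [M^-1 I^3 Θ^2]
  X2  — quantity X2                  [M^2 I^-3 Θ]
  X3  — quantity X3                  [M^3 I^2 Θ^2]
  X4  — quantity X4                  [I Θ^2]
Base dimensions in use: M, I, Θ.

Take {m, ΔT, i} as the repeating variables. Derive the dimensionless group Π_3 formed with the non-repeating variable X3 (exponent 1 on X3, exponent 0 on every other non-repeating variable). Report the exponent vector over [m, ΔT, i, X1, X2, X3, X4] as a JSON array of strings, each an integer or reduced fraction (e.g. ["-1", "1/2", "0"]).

Dimensional matrix (M×I×Θ by m×ΔT×i×X1×X2×X3×X4):
  M: [ 1  0  0 -1  2  3  0]
  I: [ 0  0  1  3 -3  2  1]
  Θ: [ 0  1  0  2  1  2  2]
RREF → pivots at {m,ΔT,i} ⇒ r = 3
Repeat: m,ΔT,i; free: X1,X2,X3,X4
RREF:
  r0: [   1    0    0   -1    2    3    0]
  r1: [   0    1    0    2    1    2    2]
  r2: [   0    0    1    3   -3    2    1]
Fix exponent of X3 at 1, X1 at 0, X2 at 0, X4 at 0; solve each RREF row for its pivot's exponent:
  r0: exp(m) + (3)·1 = 0 ⇒ exp(m) = -3
  r1: exp(ΔT) + (2)·1 = 0 ⇒ exp(ΔT) = -2
  r2: exp(i) + (2)·1 = 0 ⇒ exp(i) = -2
Π_3 = m^-3 · ΔT^-2 · i^-2 · X3

["-3", "-2", "-2", "0", "0", "1", "0"]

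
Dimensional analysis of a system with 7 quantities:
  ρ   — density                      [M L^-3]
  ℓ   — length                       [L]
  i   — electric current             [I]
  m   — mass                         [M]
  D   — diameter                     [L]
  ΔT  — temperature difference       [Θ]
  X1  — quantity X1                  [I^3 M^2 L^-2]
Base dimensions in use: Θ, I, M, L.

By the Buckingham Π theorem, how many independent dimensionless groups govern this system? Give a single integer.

Exponent matrix [Θ,I,M,L] × [ρ,ℓ,i,m,D,ΔT,X1]:
  Θ: [ 0  0  0  0  0  1  0]
  I: [ 0  0  1  0  0  0  3]
  M: [ 1  0  0  1  0  0  2]
  L: [-3  1  0  0  1  0 -2]
RREF → pivots at {ρ,ℓ,i,ΔT} ⇒ r = 4
7 vars − rank 4 = 3 Π groups

3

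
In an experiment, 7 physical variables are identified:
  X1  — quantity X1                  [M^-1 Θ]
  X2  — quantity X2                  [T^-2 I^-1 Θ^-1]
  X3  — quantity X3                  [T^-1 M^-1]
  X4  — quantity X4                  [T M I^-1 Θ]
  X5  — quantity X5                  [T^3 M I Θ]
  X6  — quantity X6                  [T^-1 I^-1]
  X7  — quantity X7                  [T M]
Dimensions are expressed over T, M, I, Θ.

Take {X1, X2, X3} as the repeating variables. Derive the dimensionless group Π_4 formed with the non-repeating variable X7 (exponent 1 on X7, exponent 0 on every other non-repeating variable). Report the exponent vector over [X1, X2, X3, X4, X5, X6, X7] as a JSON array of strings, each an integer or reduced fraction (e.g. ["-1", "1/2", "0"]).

["0", "0", "1", "0", "0", "0", "1"]

Dimensional matrix (T×M×I×Θ by X1×X2×X3×X4×X5×X6×X7):
  T: [ 0 -2 -1  1  3 -1  1]
  M: [-1  0 -1  1  1  0  1]
  I: [ 0 -1  0 -1  1 -1  0]
  Θ: [ 1 -1  0  1  1  0  0]
Echelon form has 3 nonzero rows (pivots: X1,X2,X3)
Pivot set = {X1,X2,X3}, free = {X4,X5,X6,X7}
RREF:
  r0: [   1    0    0    2    0    1    0]
  r1: [   0    1    0    1   -1    1    0]
  r2: [   0    0    1   -3   -1   -1   -1]
  r3: [   0    0    0    0    0    0    0]
Fix exponent of X7 at 1, X4 at 0, X5 at 0, X6 at 0; solve each RREF row for its pivot's exponent:
  r0: exp(X1) + (0)·1 = 0 ⇒ exp(X1) = 0
  r1: exp(X2) + (0)·1 = 0 ⇒ exp(X2) = 0
  r2: exp(X3) + (-1)·1 = 0 ⇒ exp(X3) = 1
Π_4 = X3 · X7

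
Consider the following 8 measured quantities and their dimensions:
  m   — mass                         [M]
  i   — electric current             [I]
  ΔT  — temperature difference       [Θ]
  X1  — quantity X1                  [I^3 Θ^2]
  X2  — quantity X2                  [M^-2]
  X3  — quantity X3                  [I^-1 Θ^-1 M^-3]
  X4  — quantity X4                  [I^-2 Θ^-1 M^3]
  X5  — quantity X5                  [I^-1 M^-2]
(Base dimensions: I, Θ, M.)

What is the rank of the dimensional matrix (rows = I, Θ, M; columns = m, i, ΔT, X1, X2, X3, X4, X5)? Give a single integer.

3

Dimensional matrix (I×Θ×M by m×i×ΔT×X1×X2×X3×X4×X5):
  I: [ 0  1  0  3  0 -1 -2 -1]
  Θ: [ 0  0  1  2  0 -1 -1  0]
  M: [ 1  0  0  0 -2 -3  3 -2]
RREF → pivots at {m,i,ΔT} ⇒ r = 3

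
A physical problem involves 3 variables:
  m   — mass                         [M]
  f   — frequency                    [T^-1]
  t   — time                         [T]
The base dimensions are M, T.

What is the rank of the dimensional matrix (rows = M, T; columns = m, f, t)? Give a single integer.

Dimensional matrix (M×T by m×f×t):
  M: [ 1  0  0]
  T: [ 0 -1  1]
Row reduction gives pivot columns m,f; rank = 2

2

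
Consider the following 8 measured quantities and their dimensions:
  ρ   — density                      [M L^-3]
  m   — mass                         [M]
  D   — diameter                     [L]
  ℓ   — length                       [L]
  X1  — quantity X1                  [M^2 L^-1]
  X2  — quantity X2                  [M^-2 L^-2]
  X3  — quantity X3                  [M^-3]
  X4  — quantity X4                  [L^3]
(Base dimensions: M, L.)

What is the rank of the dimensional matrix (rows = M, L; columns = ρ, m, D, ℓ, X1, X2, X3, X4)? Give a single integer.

2

Exponent matrix [M,L] × [ρ,m,D,ℓ,X1,X2,X3,X4]:
  M: [ 1  1  0  0  2 -2 -3  0]
  L: [-3  0  1  1 -1 -2  0  3]
Row reduction gives pivot columns ρ,m; rank = 2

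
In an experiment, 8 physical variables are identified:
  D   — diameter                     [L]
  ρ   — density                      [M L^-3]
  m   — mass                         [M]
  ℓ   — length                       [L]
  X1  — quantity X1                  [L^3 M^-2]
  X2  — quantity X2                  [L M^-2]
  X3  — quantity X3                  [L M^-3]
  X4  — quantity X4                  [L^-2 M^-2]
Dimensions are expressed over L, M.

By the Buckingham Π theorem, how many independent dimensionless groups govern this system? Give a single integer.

Exponent matrix [L,M] × [D,ρ,m,ℓ,X1,X2,X3,X4]:
  L: [ 1 -3  0  1  3  1  1 -2]
  M: [ 0  1  1  0 -2 -2 -3 -2]
RREF → pivots at {D,ρ} ⇒ r = 2
8 vars − rank 2 = 6 Π groups

6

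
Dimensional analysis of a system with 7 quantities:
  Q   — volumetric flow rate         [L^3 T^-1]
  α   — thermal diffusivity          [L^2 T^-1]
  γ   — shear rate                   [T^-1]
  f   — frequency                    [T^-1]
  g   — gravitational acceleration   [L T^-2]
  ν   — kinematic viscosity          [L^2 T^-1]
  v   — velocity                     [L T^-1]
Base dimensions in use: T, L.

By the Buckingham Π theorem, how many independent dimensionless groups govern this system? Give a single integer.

Write exponents as rows T,L / cols Q,α,γ,f,g,ν,v:
  T: [-1 -1 -1 -1 -2 -1 -1]
  L: [ 3  2  0  0  1  2  1]
RREF → pivots at {Q,α} ⇒ r = 2
7 vars − rank 2 = 5 Π groups

5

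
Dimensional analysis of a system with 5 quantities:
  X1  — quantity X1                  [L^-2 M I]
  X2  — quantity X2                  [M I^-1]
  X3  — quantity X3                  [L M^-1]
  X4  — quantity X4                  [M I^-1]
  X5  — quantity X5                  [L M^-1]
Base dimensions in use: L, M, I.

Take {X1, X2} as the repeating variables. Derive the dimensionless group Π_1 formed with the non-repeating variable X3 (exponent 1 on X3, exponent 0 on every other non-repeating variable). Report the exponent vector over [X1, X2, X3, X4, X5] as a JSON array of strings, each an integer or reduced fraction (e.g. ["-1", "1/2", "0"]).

["1/2", "1/2", "1", "0", "0"]

Exponent matrix [L,M,I] × [X1,X2,X3,X4,X5]:
  L: [-2  0  1  0  1]
  M: [ 1  1 -1  1 -1]
  I: [ 1 -1  0 -1  0]
RREF → pivots at {X1,X2} ⇒ r = 2
Repeat: X1,X2; free: X3,X4,X5
RREF:
  r0: [   1    0 -1/2    0 -1/2]
  r1: [   0    1 -1/2    1 -1/2]
  r2: [   0    0    0    0    0]
Fix exponent of X3 at 1, X4 at 0, X5 at 0; solve each RREF row for its pivot's exponent:
  r0: exp(X1) + (-1/2)·1 = 0 ⇒ exp(X1) = 1/2
  r1: exp(X2) + (-1/2)·1 = 0 ⇒ exp(X2) = 1/2
Π_1 = X1^(1/2) · X2^(1/2) · X3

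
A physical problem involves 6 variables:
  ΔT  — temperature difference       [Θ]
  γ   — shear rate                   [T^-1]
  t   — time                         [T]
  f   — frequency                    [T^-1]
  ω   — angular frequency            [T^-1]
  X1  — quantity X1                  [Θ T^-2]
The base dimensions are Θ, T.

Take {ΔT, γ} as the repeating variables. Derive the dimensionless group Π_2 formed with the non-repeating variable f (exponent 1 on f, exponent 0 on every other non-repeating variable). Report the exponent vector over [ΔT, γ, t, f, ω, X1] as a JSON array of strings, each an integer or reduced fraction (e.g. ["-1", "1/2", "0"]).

["0", "-1", "0", "1", "0", "0"]

Exponent matrix [Θ,T] × [ΔT,γ,t,f,ω,X1]:
  Θ: [ 1  0  0  0  0  1]
  T: [ 0 -1  1 -1 -1 -2]
Echelon form has 2 nonzero rows (pivots: ΔT,γ)
Pivot set = {ΔT,γ}, free = {t,f,ω,X1}
RREF:
  r0: [   1    0    0    0    0    1]
  r1: [   0    1   -1    1    1    2]
Fix exponent of f at 1, t at 0, ω at 0, X1 at 0; solve each RREF row for its pivot's exponent:
  r0: exp(ΔT) + (0)·1 = 0 ⇒ exp(ΔT) = 0
  r1: exp(γ) + (1)·1 = 0 ⇒ exp(γ) = -1
Π_2 = γ^-1 · f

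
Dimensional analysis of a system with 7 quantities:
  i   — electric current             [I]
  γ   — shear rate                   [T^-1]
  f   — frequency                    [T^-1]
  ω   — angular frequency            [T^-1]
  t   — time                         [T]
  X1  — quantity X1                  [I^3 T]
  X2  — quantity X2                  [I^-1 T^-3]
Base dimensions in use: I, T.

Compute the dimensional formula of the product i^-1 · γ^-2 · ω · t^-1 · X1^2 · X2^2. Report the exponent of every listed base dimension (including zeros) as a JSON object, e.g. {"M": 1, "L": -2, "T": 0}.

{"I": 3, "T": -4}

Dimensional matrix (I×T by i×γ×f×ω×t×X1×X2):
  I: [ 1  0  0  0  0  3 -1]
  T: [ 0 -1 -1 -1  1  1 -3]
  [I]: (-1)·1+(-2)·0+(1)·0+(-1)·0+(2)·3+(2)·-1 = 3
  [T]: (-1)·0+(-2)·-1+(1)·-1+(-1)·1+(2)·1+(2)·-3 = -4
⇒ I^3 T^-4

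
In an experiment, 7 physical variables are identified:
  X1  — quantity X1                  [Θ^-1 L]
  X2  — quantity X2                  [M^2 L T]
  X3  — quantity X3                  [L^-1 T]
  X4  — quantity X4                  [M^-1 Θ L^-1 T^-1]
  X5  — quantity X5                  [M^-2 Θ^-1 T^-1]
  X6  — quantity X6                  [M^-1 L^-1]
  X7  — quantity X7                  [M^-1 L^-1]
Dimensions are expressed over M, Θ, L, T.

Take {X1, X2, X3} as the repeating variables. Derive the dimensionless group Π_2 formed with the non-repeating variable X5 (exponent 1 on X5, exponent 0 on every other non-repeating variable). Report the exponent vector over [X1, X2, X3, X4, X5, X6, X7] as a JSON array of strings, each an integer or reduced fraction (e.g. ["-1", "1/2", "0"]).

Exponent matrix [M,Θ,L,T] × [X1,X2,X3,X4,X5,X6,X7]:
  M: [ 0  2  0 -1 -2 -1 -1]
  Θ: [-1  0  0  1 -1  0  0]
  L: [ 1  1 -1 -1  0 -1 -1]
  T: [ 0  1  1 -1 -1  0  0]
Row reduction gives pivot columns X1,X2,X3; rank = 3
Repeat: X1,X2,X3; free: X4,X5,X6,X7
RREF:
  r0: [   1    0    0   -1    1    0    0]
  r1: [   0    1    0 -1/2   -1 -1/2 -1/2]
  r2: [   0    0    1 -1/2    0  1/2  1/2]
  r3: [   0    0    0    0    0    0    0]
Fix exponent of X5 at 1, X4 at 0, X6 at 0, X7 at 0; solve each RREF row for its pivot's exponent:
  r0: exp(X1) + (1)·1 = 0 ⇒ exp(X1) = -1
  r1: exp(X2) + (-1)·1 = 0 ⇒ exp(X2) = 1
  r2: exp(X3) + (0)·1 = 0 ⇒ exp(X3) = 0
Π_2 = X1^-1 · X2 · X5

["-1", "1", "0", "0", "1", "0", "0"]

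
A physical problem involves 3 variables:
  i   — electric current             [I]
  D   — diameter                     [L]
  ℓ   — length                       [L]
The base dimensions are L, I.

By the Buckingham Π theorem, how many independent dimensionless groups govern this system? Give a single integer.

1

Write exponents as rows L,I / cols i,D,ℓ:
  L: [ 0  1  1]
  I: [ 1  0  0]
Row reduction gives pivot columns i,D; rank = 2
Π count = n − r = 3 − 2 = 1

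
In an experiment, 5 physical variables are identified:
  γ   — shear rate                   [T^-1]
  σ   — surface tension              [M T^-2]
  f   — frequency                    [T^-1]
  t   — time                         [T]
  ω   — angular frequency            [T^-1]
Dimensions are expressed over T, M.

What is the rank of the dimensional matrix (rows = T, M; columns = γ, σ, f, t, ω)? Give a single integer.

Dimensional matrix (T×M by γ×σ×f×t×ω):
  T: [-1 -2 -1  1 -1]
  M: [ 0  1  0  0  0]
Echelon form has 2 nonzero rows (pivots: γ,σ)

2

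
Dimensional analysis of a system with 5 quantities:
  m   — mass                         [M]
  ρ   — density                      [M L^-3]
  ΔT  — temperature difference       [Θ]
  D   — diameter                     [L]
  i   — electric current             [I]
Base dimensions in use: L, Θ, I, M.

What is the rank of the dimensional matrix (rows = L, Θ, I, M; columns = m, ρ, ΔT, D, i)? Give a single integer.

4

Dimensional matrix (L×Θ×I×M by m×ρ×ΔT×D×i):
  L: [ 0 -3  0  1  0]
  Θ: [ 0  0  1  0  0]
  I: [ 0  0  0  0  1]
  M: [ 1  1  0  0  0]
Echelon form has 4 nonzero rows (pivots: m,ρ,ΔT,i)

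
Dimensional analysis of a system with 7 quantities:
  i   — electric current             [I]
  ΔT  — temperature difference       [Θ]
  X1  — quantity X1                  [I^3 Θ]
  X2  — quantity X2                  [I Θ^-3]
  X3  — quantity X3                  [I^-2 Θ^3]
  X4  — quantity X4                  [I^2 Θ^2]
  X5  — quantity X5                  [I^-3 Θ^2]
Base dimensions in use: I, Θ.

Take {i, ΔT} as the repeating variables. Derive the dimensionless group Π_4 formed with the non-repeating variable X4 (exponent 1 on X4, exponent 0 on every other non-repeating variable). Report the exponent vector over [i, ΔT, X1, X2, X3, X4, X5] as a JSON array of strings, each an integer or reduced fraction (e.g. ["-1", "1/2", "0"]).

Exponent matrix [I,Θ] × [i,ΔT,X1,X2,X3,X4,X5]:
  I: [ 1  0  3  1 -2  2 -3]
  Θ: [ 0  1  1 -3  3  2  2]
RREF → pivots at {i,ΔT} ⇒ r = 2
Repeat: i,ΔT; free: X1,X2,X3,X4,X5
RREF:
  r0: [   1    0    3    1   -2    2   -3]
  r1: [   0    1    1   -3    3    2    2]
Fix exponent of X4 at 1, X1 at 0, X2 at 0, X3 at 0, X5 at 0; solve each RREF row for its pivot's exponent:
  r0: exp(i) + (2)·1 = 0 ⇒ exp(i) = -2
  r1: exp(ΔT) + (2)·1 = 0 ⇒ exp(ΔT) = -2
Π_4 = i^-2 · ΔT^-2 · X4

["-2", "-2", "0", "0", "0", "1", "0"]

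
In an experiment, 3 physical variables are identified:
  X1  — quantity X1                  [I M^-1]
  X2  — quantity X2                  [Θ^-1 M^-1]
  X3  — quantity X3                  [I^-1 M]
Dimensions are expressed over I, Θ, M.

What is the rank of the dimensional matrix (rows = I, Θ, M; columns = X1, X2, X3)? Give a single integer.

2

Dimensional matrix (I×Θ×M by X1×X2×X3):
  I: [ 1  0 -1]
  Θ: [ 0 -1  0]
  M: [-1 -1  1]
Echelon form has 2 nonzero rows (pivots: X1,X2)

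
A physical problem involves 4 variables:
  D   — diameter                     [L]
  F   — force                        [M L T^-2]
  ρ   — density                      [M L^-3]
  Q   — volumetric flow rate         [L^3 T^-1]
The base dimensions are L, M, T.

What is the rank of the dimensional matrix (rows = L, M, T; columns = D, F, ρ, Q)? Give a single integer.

Exponent matrix [L,M,T] × [D,F,ρ,Q]:
  L: [ 1  1 -3  3]
  M: [ 0  1  1  0]
  T: [ 0 -2  0 -1]
Row reduction gives pivot columns D,F,ρ; rank = 3

3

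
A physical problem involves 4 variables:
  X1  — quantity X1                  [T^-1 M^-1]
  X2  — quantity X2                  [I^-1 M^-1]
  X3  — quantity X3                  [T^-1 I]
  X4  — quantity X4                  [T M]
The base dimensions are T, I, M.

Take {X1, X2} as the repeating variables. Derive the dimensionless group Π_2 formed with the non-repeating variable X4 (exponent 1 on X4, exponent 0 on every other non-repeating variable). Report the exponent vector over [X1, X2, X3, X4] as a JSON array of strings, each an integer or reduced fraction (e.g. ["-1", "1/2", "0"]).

["1", "0", "0", "1"]

Write exponents as rows T,I,M / cols X1,X2,X3,X4:
  T: [-1  0 -1  1]
  I: [ 0 -1  1  0]
  M: [-1 -1  0  1]
Echelon form has 2 nonzero rows (pivots: X1,X2)
Repeat: X1,X2; free: X3,X4
RREF:
  r0: [   1    0    1   -1]
  r1: [   0    1   -1    0]
  r2: [   0    0    0    0]
Fix exponent of X4 at 1, X3 at 0; solve each RREF row for its pivot's exponent:
  r0: exp(X1) + (-1)·1 = 0 ⇒ exp(X1) = 1
  r1: exp(X2) + (0)·1 = 0 ⇒ exp(X2) = 0
Π_2 = X1 · X4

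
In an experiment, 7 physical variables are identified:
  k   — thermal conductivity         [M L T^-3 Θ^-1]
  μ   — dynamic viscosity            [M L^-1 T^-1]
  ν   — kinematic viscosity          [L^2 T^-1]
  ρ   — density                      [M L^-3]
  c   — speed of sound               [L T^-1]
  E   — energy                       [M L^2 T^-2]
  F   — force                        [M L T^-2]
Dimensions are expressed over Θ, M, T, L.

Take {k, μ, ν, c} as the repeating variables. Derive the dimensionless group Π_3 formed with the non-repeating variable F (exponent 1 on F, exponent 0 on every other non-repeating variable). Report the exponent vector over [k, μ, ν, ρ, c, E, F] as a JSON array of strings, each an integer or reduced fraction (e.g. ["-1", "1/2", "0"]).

Write exponents as rows Θ,M,T,L / cols k,μ,ν,ρ,c,E,F:
  Θ: [-1  0  0  0  0  0  0]
  M: [ 1  1  0  1  0  1  1]
  T: [-3 -1 -1  0 -1 -2 -2]
  L: [ 1 -1  2 -3  1  2  1]
Echelon form has 4 nonzero rows (pivots: k,μ,ν,c)
Repeat: k,μ,ν,c; free: ρ,E,F
RREF:
  r0: [   1    0    0    0    0    0    0]
  r1: [   0    1    0    1    0    1    1]
  r2: [   0    0    1   -1    0    2    1]
  r3: [   0    0    0    0    1   -1    0]
Fix exponent of F at 1, ρ at 0, E at 0; solve each RREF row for its pivot's exponent:
  r0: exp(k) + (0)·1 = 0 ⇒ exp(k) = 0
  r1: exp(μ) + (1)·1 = 0 ⇒ exp(μ) = -1
  r2: exp(ν) + (1)·1 = 0 ⇒ exp(ν) = -1
  r3: exp(c) + (0)·1 = 0 ⇒ exp(c) = 0
Π_3 = μ^-1 · ν^-1 · F

["0", "-1", "-1", "0", "0", "0", "1"]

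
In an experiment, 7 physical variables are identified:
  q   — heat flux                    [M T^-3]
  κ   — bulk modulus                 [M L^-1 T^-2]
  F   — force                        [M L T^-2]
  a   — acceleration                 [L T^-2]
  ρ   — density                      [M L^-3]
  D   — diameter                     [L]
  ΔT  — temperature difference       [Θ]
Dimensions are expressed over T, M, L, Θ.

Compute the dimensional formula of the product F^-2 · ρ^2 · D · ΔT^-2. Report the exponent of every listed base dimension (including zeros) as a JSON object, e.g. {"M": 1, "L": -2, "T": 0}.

{"T": 4, "M": 0, "L": -7, "Θ": -2}

Exponent matrix [T,M,L,Θ] × [q,κ,F,a,ρ,D,ΔT]:
  T: [-3 -2 -2 -2  0  0  0]
  M: [ 1  1  1  0  1  0  0]
  L: [ 0 -1  1  1 -3  1  0]
  Θ: [ 0  0  0  0  0  0  1]
  [T]: (-2)·-2+(2)·0+(1)·0+(-2)·0 = 4
  [M]: (-2)·1+(2)·1+(1)·0+(-2)·0 = 0
  [L]: (-2)·1+(2)·-3+(1)·1+(-2)·0 = -7
  [Θ]: (-2)·0+(2)·0+(1)·0+(-2)·1 = -2
⇒ T^4 L^-7 Θ^-2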